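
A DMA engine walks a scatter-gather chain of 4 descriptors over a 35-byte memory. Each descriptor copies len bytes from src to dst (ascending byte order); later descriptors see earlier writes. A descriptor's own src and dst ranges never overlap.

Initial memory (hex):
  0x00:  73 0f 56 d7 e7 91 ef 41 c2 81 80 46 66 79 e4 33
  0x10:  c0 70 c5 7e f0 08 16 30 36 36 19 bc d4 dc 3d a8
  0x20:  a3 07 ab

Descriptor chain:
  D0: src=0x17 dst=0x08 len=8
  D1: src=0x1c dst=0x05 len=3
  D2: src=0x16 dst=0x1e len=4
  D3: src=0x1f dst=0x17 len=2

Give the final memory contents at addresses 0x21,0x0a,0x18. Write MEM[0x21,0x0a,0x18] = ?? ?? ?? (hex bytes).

[0] 0x17->0x08 len=8 : 30 36 36 19 bc d4 dc 3d
[1] 0x1c->0x05 len=3 : d4 dc 3d
[2] 0x16->0x1e len=4 : 16 30 36 36
[3] 0x1f->0x17 len=2 : 30 36
query mem[0x21]=0x36, mem[0x0a]=0x36, mem[0x18]=0x36

MEM[0x21,0x0a,0x18] = 36 36 36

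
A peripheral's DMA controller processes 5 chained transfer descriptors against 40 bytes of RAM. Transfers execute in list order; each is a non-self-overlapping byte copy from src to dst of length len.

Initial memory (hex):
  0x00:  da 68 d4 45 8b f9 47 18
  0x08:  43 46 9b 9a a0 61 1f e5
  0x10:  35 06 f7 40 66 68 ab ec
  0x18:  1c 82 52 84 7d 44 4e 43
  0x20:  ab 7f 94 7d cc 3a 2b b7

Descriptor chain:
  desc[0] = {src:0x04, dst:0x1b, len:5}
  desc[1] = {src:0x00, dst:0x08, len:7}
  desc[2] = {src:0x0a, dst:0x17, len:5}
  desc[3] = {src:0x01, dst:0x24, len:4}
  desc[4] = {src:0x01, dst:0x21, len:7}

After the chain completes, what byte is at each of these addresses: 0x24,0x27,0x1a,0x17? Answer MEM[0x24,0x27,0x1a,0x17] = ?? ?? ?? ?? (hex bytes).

  after D0: wrote 5B at 0x1b = 8bf9471843
  after D1: wrote 7B at 0x08 = da68d4458bf947
  after D2: wrote 5B at 0x17 = d4458bf947
  after D3: wrote 4B at 0x24 = 68d4458b
  after D4: wrote 7B at 0x21 = 68d4458bf94718
query mem[0x24]=0x8b, mem[0x27]=0x18, mem[0x1a]=0xf9, mem[0x17]=0xd4

MEM[0x24,0x27,0x1a,0x17] = 8b 18 f9 d4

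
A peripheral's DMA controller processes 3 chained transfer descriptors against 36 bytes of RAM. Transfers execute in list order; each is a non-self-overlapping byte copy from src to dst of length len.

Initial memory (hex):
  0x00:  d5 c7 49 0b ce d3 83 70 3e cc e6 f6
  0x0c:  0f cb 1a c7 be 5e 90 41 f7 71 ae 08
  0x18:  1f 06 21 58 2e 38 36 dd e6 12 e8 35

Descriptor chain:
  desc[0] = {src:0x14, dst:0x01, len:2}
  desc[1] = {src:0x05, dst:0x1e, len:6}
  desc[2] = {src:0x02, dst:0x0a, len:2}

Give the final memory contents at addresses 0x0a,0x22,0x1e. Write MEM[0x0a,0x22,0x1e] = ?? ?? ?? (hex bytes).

MEM[0x0a,0x22,0x1e] = 71 cc d3

[0] 0x14->0x01 len=2 : f7 71
[1] 0x05->0x1e len=6 : d3 83 70 3e cc e6
[2] 0x02->0x0a len=2 : 71 0b
query mem[0x0a]=0x71, mem[0x22]=0xcc, mem[0x1e]=0xd3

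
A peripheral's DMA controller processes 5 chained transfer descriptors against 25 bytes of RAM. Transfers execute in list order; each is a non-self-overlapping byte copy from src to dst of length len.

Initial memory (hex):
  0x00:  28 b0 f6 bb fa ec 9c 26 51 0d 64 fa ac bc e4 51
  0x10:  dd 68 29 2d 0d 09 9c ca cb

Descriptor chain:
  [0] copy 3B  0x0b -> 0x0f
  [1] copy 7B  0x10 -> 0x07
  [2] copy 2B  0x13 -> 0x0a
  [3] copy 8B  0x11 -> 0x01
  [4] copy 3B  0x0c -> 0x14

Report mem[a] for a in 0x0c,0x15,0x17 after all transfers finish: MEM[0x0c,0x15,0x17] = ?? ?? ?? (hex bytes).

MEM[0x0c,0x15,0x17] = 09 9c ca

[0] 0x0b->0x0f len=3 : fa ac bc
[1] 0x10->0x07 len=7 : ac bc 29 2d 0d 09 9c
[2] 0x13->0x0a len=2 : 2d 0d
[3] 0x11->0x01 len=8 : bc 29 2d 0d 09 9c ca cb
[4] 0x0c->0x14 len=3 : 09 9c e4
query mem[0x0c]=0x09, mem[0x15]=0x9c, mem[0x17]=0xca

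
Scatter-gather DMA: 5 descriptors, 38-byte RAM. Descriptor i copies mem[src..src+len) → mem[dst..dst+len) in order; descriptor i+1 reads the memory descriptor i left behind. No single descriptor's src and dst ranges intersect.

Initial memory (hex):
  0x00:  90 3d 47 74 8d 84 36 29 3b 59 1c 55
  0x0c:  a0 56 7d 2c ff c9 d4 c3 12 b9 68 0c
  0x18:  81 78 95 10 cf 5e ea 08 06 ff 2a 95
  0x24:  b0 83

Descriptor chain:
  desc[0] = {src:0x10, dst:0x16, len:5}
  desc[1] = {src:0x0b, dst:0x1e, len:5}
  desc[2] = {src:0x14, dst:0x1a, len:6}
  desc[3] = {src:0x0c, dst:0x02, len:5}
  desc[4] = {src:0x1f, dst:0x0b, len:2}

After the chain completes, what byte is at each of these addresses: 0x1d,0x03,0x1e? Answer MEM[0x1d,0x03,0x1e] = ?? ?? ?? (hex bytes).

#0 dst[0x16+5] := {0xff,0xc9,0xd4,0xc3,0x12}
#1 dst[0x1e+5] := {0x55,0xa0,0x56,0x7d,0x2c}
#2 dst[0x1a+6] := {0x12,0xb9,0xff,0xc9,0xd4,0xc3}
#3 dst[0x02+5] := {0xa0,0x56,0x7d,0x2c,0xff}
#4 dst[0x0b+2] := {0xc3,0x56}
query mem[0x1d]=0xc9, mem[0x03]=0x56, mem[0x1e]=0xd4

MEM[0x1d,0x03,0x1e] = c9 56 d4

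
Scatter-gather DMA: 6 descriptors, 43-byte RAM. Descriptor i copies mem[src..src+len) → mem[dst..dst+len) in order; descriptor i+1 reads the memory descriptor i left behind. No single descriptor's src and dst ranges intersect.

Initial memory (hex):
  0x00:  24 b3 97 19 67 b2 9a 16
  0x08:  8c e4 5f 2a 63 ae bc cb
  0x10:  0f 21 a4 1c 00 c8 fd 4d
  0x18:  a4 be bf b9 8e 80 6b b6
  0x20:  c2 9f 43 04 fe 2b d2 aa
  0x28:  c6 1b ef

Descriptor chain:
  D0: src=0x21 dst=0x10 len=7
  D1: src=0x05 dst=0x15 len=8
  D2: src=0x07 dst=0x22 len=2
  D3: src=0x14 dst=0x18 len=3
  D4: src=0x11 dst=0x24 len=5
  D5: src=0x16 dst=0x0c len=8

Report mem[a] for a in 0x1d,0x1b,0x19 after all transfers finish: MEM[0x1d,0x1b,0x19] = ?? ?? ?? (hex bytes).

D0: mem[0x10..0x16] <- [9f 43 04 fe 2b d2 aa]
D1: mem[0x15..0x1c] <- [b2 9a 16 8c e4 5f 2a 63]
D2: mem[0x22..0x23] <- [16 8c]
D3: mem[0x18..0x1a] <- [2b b2 9a]
D4: mem[0x24..0x28] <- [43 04 fe 2b b2]
D5: mem[0x0c..0x13] <- [9a 16 2b b2 9a 2a 63 80]
query mem[0x1d]=0x80, mem[0x1b]=0x2a, mem[0x19]=0xb2

MEM[0x1d,0x1b,0x19] = 80 2a b2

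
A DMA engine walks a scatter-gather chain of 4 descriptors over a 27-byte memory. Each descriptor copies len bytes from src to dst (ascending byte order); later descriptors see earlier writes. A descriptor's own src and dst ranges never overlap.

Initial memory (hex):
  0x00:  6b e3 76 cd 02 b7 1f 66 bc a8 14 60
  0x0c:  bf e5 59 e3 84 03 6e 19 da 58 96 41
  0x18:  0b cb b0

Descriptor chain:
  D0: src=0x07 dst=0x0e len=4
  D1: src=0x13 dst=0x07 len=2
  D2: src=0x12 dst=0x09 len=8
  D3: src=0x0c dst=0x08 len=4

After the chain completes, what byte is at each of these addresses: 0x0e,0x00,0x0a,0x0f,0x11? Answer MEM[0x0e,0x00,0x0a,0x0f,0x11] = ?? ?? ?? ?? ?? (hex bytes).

#0 dst[0x0e+4] := {0x66,0xbc,0xa8,0x14}
#1 dst[0x07+2] := {0x19,0xda}
#2 dst[0x09+8] := {0x6e,0x19,0xda,0x58,0x96,0x41,0x0b,0xcb}
#3 dst[0x08+4] := {0x58,0x96,0x41,0x0b}
query mem[0x0e]=0x41, mem[0x00]=0x6b, mem[0x0a]=0x41, mem[0x0f]=0x0b, mem[0x11]=0x14

MEM[0x0e,0x00,0x0a,0x0f,0x11] = 41 6b 41 0b 14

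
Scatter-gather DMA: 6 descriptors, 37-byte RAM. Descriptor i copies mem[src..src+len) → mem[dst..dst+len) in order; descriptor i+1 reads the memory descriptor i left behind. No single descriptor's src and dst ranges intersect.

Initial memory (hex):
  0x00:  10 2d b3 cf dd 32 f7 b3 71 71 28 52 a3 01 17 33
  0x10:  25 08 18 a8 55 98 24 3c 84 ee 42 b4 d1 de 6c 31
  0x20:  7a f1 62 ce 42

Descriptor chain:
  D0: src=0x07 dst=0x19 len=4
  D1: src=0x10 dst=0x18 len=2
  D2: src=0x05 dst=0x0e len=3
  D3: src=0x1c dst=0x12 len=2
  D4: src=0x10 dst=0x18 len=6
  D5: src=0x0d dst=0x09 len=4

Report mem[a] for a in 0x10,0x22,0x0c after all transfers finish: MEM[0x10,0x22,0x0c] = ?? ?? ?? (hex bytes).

MEM[0x10,0x22,0x0c] = b3 62 b3

#0 dst[0x19+4] := {0xb3,0x71,0x71,0x28}
#1 dst[0x18+2] := {0x25,0x08}
#2 dst[0x0e+3] := {0x32,0xf7,0xb3}
#3 dst[0x12+2] := {0x28,0xde}
#4 dst[0x18+6] := {0xb3,0x08,0x28,0xde,0x55,0x98}
#5 dst[0x09+4] := {0x01,0x32,0xf7,0xb3}
query mem[0x10]=0xb3, mem[0x22]=0x62, mem[0x0c]=0xb3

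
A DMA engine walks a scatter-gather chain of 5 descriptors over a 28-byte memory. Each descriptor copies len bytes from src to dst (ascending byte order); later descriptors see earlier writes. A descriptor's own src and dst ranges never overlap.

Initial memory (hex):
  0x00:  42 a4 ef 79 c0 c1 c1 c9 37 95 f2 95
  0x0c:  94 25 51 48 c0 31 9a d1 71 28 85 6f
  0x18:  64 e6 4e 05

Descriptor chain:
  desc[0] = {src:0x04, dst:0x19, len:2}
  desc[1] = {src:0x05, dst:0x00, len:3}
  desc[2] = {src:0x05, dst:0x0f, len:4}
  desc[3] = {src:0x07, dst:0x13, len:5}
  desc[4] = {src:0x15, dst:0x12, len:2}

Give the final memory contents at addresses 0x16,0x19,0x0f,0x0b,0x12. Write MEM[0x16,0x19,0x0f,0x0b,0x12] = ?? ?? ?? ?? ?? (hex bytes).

#0 dst[0x19+2] := {0xc0,0xc1}
#1 dst[0x00+3] := {0xc1,0xc1,0xc9}
#2 dst[0x0f+4] := {0xc1,0xc1,0xc9,0x37}
#3 dst[0x13+5] := {0xc9,0x37,0x95,0xf2,0x95}
#4 dst[0x12+2] := {0x95,0xf2}
query mem[0x16]=0xf2, mem[0x19]=0xc0, mem[0x0f]=0xc1, mem[0x0b]=0x95, mem[0x12]=0x95

MEM[0x16,0x19,0x0f,0x0b,0x12] = f2 c0 c1 95 95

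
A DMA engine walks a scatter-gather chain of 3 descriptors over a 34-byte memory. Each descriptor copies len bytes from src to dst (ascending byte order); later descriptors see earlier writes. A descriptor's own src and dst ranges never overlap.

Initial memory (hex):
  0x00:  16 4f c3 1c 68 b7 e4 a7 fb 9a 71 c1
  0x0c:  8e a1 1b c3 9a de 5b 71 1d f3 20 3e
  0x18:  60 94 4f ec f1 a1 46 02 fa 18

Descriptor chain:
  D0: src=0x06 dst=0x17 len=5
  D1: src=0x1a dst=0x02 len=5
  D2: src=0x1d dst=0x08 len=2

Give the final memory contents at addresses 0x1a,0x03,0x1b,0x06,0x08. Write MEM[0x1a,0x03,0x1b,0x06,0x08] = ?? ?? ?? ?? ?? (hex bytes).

[0] 0x06->0x17 len=5 : e4 a7 fb 9a 71
[1] 0x1a->0x02 len=5 : 9a 71 f1 a1 46
[2] 0x1d->0x08 len=2 : a1 46
query mem[0x1a]=0x9a, mem[0x03]=0x71, mem[0x1b]=0x71, mem[0x06]=0x46, mem[0x08]=0xa1

MEM[0x1a,0x03,0x1b,0x06,0x08] = 9a 71 71 46 a1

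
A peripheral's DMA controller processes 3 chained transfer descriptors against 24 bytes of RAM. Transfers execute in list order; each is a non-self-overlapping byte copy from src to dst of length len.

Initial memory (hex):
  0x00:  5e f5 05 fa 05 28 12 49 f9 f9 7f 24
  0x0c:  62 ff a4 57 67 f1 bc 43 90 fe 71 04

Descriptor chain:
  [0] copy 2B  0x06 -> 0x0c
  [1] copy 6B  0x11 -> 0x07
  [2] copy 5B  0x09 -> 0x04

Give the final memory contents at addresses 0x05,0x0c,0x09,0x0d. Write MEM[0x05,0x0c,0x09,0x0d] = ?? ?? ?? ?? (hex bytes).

  after D0: wrote 2B at 0x0c = 1249
  after D1: wrote 6B at 0x07 = f1bc4390fe71
  after D2: wrote 5B at 0x04 = 4390fe7149
query mem[0x05]=0x90, mem[0x0c]=0x71, mem[0x09]=0x43, mem[0x0d]=0x49

MEM[0x05,0x0c,0x09,0x0d] = 90 71 43 49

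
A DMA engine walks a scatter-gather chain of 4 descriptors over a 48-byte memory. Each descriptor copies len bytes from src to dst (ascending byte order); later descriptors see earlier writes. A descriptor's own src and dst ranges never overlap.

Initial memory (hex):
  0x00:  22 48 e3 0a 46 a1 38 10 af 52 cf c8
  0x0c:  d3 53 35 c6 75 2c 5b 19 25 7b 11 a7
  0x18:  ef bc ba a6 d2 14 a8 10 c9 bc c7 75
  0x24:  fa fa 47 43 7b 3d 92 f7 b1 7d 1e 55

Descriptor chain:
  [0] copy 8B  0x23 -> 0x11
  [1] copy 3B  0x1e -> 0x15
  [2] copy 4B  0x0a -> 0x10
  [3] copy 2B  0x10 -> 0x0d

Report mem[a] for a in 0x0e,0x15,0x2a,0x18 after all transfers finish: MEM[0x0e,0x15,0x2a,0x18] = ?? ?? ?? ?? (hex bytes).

MEM[0x0e,0x15,0x2a,0x18] = c8 a8 92 92

D0: mem[0x11..0x18] <- [75 fa fa 47 43 7b 3d 92]
D1: mem[0x15..0x17] <- [a8 10 c9]
D2: mem[0x10..0x13] <- [cf c8 d3 53]
D3: mem[0x0d..0x0e] <- [cf c8]
query mem[0x0e]=0xc8, mem[0x15]=0xa8, mem[0x2a]=0x92, mem[0x18]=0x92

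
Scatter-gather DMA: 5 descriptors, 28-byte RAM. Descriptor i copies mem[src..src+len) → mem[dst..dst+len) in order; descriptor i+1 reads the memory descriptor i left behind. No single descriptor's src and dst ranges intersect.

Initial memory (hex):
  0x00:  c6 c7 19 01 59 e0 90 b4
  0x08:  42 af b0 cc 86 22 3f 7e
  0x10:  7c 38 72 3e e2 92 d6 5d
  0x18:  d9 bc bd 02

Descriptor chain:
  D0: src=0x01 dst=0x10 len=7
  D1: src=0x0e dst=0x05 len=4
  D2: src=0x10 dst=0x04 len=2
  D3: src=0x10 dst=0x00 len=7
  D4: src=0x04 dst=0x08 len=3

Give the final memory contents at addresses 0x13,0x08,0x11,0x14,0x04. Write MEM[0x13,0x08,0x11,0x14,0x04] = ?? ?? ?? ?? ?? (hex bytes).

#0 dst[0x10+7] := {0xc7,0x19,0x01,0x59,0xe0,0x90,0xb4}
#1 dst[0x05+4] := {0x3f,0x7e,0xc7,0x19}
#2 dst[0x04+2] := {0xc7,0x19}
#3 dst[0x00+7] := {0xc7,0x19,0x01,0x59,0xe0,0x90,0xb4}
#4 dst[0x08+3] := {0xe0,0x90,0xb4}
query mem[0x13]=0x59, mem[0x08]=0xe0, mem[0x11]=0x19, mem[0x14]=0xe0, mem[0x04]=0xe0

MEM[0x13,0x08,0x11,0x14,0x04] = 59 e0 19 e0 e0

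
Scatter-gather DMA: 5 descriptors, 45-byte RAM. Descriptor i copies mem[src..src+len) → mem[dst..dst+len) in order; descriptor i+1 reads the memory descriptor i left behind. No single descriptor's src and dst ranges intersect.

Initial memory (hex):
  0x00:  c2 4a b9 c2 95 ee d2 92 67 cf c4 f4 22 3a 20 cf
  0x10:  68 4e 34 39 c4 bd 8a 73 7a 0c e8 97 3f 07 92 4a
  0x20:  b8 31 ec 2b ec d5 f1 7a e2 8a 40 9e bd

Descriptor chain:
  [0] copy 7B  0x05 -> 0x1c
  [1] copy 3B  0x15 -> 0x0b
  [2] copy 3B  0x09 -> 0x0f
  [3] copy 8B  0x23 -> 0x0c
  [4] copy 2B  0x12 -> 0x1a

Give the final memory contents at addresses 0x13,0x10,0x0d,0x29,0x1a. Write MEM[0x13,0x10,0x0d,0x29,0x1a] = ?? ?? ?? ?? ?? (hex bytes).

  after D0: wrote 7B at 0x1c = eed29267cfc4f4
  after D1: wrote 3B at 0x0b = bd8a73
  after D2: wrote 3B at 0x0f = cfc4bd
  after D3: wrote 8B at 0x0c = 2becd5f17ae28a40
  after D4: wrote 2B at 0x1a = 8a40
query mem[0x13]=0x40, mem[0x10]=0x7a, mem[0x0d]=0xec, mem[0x29]=0x8a, mem[0x1a]=0x8a

MEM[0x13,0x10,0x0d,0x29,0x1a] = 40 7a ec 8a 8a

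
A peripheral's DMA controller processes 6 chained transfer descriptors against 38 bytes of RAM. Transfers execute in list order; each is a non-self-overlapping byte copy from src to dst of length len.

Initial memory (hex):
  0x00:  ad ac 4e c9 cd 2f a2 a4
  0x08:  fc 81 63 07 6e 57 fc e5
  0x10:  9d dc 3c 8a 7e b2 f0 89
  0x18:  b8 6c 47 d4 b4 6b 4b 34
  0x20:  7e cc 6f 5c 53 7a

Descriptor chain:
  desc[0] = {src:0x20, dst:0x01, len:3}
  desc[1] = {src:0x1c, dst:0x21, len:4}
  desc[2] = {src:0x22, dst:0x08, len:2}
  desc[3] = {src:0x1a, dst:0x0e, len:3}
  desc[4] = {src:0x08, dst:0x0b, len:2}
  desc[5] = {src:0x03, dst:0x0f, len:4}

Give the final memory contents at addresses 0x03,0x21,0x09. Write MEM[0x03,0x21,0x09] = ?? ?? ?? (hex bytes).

  after D0: wrote 3B at 0x01 = 7ecc6f
  after D1: wrote 4B at 0x21 = b46b4b34
  after D2: wrote 2B at 0x08 = 6b4b
  after D3: wrote 3B at 0x0e = 47d4b4
  after D4: wrote 2B at 0x0b = 6b4b
  after D5: wrote 4B at 0x0f = 6fcd2fa2
query mem[0x03]=0x6f, mem[0x21]=0xb4, mem[0x09]=0x4b

MEM[0x03,0x21,0x09] = 6f b4 4b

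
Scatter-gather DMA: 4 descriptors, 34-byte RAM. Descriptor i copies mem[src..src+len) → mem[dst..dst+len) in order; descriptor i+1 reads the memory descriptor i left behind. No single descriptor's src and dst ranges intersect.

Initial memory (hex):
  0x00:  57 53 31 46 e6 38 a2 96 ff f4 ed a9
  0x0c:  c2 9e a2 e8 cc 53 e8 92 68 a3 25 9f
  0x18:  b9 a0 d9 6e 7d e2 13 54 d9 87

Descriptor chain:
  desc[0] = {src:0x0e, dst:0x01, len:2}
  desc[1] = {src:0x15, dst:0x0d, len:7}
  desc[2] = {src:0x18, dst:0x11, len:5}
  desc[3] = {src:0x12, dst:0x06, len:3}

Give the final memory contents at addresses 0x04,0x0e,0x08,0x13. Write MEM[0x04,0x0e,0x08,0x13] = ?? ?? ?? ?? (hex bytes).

MEM[0x04,0x0e,0x08,0x13] = e6 25 6e d9

[0] 0x0e->0x01 len=2 : a2 e8
[1] 0x15->0x0d len=7 : a3 25 9f b9 a0 d9 6e
[2] 0x18->0x11 len=5 : b9 a0 d9 6e 7d
[3] 0x12->0x06 len=3 : a0 d9 6e
query mem[0x04]=0xe6, mem[0x0e]=0x25, mem[0x08]=0x6e, mem[0x13]=0xd9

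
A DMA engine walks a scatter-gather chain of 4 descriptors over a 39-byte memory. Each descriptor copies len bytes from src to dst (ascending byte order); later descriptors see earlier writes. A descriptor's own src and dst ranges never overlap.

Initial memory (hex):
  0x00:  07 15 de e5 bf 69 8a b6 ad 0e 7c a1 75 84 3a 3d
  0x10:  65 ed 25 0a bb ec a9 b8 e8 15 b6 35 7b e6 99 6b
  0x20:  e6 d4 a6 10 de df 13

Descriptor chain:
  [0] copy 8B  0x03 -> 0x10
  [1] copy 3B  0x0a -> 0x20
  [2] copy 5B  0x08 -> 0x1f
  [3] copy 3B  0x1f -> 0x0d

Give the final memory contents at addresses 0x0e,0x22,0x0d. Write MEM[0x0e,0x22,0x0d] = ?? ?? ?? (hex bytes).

MEM[0x0e,0x22,0x0d] = 0e a1 ad

#0 dst[0x10+8] := {0xe5,0xbf,0x69,0x8a,0xb6,0xad,0x0e,0x7c}
#1 dst[0x20+3] := {0x7c,0xa1,0x75}
#2 dst[0x1f+5] := {0xad,0x0e,0x7c,0xa1,0x75}
#3 dst[0x0d+3] := {0xad,0x0e,0x7c}
query mem[0x0e]=0x0e, mem[0x22]=0xa1, mem[0x0d]=0xad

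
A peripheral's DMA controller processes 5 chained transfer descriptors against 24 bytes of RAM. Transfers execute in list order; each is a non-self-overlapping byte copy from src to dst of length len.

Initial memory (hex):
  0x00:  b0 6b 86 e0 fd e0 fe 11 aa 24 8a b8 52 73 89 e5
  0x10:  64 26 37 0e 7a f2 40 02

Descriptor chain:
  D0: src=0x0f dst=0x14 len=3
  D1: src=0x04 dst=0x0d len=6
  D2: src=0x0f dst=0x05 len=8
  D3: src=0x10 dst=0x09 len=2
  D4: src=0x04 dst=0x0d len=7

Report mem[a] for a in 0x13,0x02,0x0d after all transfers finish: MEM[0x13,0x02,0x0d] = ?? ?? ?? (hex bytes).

  after D0: wrote 3B at 0x14 = e56426
  after D1: wrote 6B at 0x0d = fde0fe11aa24
  after D2: wrote 8B at 0x05 = fe11aa240ee56426
  after D3: wrote 2B at 0x09 = 11aa
  after D4: wrote 7B at 0x0d = fdfe11aa2411aa
query mem[0x13]=0xaa, mem[0x02]=0x86, mem[0x0d]=0xfd

MEM[0x13,0x02,0x0d] = aa 86 fd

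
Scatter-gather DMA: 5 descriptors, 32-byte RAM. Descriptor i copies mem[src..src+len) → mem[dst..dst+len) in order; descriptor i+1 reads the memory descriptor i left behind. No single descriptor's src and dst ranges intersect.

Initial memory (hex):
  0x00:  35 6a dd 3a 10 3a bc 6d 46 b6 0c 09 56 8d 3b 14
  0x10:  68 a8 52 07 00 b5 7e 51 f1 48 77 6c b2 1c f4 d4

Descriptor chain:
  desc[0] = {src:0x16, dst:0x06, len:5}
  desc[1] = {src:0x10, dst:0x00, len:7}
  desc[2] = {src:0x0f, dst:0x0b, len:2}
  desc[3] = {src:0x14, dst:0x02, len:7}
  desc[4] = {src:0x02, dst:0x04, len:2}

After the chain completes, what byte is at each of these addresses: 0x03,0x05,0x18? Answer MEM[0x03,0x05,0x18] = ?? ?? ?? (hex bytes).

MEM[0x03,0x05,0x18] = b5 b5 f1

D0: mem[0x06..0x0a] <- [7e 51 f1 48 77]
D1: mem[0x00..0x06] <- [68 a8 52 07 00 b5 7e]
D2: mem[0x0b..0x0c] <- [14 68]
D3: mem[0x02..0x08] <- [00 b5 7e 51 f1 48 77]
D4: mem[0x04..0x05] <- [00 b5]
query mem[0x03]=0xb5, mem[0x05]=0xb5, mem[0x18]=0xf1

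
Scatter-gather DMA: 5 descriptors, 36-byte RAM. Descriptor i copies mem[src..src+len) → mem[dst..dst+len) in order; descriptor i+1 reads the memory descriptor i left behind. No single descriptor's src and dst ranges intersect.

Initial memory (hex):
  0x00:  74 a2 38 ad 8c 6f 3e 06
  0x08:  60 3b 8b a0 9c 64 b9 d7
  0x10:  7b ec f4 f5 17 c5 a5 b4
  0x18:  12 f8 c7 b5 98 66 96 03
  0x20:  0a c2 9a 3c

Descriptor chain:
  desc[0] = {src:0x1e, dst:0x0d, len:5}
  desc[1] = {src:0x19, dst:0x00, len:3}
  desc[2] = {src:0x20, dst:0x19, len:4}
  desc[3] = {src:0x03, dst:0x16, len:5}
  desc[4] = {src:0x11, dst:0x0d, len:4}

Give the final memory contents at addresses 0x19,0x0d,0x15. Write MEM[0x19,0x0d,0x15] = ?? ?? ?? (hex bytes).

  after D0: wrote 5B at 0x0d = 96030ac29a
  after D1: wrote 3B at 0x00 = f8c7b5
  after D2: wrote 4B at 0x19 = 0ac29a3c
  after D3: wrote 5B at 0x16 = ad8c6f3e06
  after D4: wrote 4B at 0x0d = 9af4f517
query mem[0x19]=0x3e, mem[0x0d]=0x9a, mem[0x15]=0xc5

MEM[0x19,0x0d,0x15] = 3e 9a c5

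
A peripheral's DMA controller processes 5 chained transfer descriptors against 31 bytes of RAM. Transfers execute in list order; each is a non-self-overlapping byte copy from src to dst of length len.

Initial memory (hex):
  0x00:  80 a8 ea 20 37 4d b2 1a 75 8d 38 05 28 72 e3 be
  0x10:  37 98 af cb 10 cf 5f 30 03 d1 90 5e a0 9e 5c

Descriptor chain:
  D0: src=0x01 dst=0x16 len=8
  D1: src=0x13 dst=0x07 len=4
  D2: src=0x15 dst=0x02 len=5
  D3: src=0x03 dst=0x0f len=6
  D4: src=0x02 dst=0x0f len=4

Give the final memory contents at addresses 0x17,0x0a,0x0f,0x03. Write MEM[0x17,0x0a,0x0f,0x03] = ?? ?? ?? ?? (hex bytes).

  after D0: wrote 8B at 0x16 = a8ea20374db21a75
  after D1: wrote 4B at 0x07 = cb10cfa8
  after D2: wrote 5B at 0x02 = cfa8ea2037
  after D3: wrote 6B at 0x0f = a8ea2037cb10
  after D4: wrote 4B at 0x0f = cfa8ea20
query mem[0x17]=0xea, mem[0x0a]=0xa8, mem[0x0f]=0xcf, mem[0x03]=0xa8

MEM[0x17,0x0a,0x0f,0x03] = ea a8 cf a8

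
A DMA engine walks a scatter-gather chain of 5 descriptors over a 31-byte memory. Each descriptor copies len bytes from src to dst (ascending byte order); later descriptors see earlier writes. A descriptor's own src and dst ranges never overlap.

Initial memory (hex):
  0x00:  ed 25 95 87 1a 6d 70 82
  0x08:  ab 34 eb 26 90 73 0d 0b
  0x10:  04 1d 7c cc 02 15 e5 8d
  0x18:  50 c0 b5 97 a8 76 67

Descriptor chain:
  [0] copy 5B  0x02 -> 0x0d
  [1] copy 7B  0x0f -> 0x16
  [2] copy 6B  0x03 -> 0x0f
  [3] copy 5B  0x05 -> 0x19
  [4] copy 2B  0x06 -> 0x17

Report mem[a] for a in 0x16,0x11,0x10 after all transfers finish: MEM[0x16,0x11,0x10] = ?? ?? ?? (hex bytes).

D0: mem[0x0d..0x11] <- [95 87 1a 6d 70]
D1: mem[0x16..0x1c] <- [1a 6d 70 7c cc 02 15]
D2: mem[0x0f..0x14] <- [87 1a 6d 70 82 ab]
D3: mem[0x19..0x1d] <- [6d 70 82 ab 34]
D4: mem[0x17..0x18] <- [70 82]
query mem[0x16]=0x1a, mem[0x11]=0x6d, mem[0x10]=0x1a

MEM[0x16,0x11,0x10] = 1a 6d 1a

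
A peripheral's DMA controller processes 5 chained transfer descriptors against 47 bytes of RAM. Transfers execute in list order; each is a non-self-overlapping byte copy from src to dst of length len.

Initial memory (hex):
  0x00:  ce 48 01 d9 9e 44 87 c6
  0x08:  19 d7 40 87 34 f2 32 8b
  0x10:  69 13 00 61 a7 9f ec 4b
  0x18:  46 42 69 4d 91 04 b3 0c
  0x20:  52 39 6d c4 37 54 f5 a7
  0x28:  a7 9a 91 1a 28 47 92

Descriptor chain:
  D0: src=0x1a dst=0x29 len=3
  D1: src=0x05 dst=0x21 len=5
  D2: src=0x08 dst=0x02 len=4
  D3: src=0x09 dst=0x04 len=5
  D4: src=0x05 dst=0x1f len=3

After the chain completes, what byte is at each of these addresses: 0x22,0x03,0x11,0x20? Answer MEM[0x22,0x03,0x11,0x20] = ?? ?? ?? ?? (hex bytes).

D0: mem[0x29..0x2b] <- [69 4d 91]
D1: mem[0x21..0x25] <- [44 87 c6 19 d7]
D2: mem[0x02..0x05] <- [19 d7 40 87]
D3: mem[0x04..0x08] <- [d7 40 87 34 f2]
D4: mem[0x1f..0x21] <- [40 87 34]
query mem[0x22]=0x87, mem[0x03]=0xd7, mem[0x11]=0x13, mem[0x20]=0x87

MEM[0x22,0x03,0x11,0x20] = 87 d7 13 87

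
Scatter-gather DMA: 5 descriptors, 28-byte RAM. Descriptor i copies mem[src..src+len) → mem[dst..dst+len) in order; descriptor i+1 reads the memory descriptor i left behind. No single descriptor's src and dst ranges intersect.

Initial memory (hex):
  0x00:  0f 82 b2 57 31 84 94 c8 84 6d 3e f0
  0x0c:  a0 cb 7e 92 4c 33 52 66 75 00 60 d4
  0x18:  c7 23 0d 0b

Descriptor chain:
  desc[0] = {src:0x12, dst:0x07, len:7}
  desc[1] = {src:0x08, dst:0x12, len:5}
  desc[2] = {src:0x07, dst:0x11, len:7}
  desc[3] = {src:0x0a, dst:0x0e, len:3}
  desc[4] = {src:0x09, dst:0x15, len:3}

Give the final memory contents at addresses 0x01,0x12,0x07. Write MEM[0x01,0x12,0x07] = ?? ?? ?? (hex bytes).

MEM[0x01,0x12,0x07] = 82 66 52

D0: mem[0x07..0x0d] <- [52 66 75 00 60 d4 c7]
D1: mem[0x12..0x16] <- [66 75 00 60 d4]
D2: mem[0x11..0x17] <- [52 66 75 00 60 d4 c7]
D3: mem[0x0e..0x10] <- [00 60 d4]
D4: mem[0x15..0x17] <- [75 00 60]
query mem[0x01]=0x82, mem[0x12]=0x66, mem[0x07]=0x52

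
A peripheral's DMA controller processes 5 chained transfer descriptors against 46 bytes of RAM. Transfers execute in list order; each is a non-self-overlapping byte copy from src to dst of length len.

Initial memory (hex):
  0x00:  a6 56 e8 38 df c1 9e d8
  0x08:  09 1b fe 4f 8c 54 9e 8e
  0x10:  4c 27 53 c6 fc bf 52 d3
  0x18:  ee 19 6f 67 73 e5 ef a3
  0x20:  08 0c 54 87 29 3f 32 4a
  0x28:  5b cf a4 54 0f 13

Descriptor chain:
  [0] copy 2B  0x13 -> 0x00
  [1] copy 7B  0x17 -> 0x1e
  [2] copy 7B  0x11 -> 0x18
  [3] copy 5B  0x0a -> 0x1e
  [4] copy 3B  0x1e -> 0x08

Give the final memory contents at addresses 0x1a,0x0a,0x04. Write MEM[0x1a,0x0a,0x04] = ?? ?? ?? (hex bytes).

[0] 0x13->0x00 len=2 : c6 fc
[1] 0x17->0x1e len=7 : d3 ee 19 6f 67 73 e5
[2] 0x11->0x18 len=7 : 27 53 c6 fc bf 52 d3
[3] 0x0a->0x1e len=5 : fe 4f 8c 54 9e
[4] 0x1e->0x08 len=3 : fe 4f 8c
query mem[0x1a]=0xc6, mem[0x0a]=0x8c, mem[0x04]=0xdf

MEM[0x1a,0x0a,0x04] = c6 8c df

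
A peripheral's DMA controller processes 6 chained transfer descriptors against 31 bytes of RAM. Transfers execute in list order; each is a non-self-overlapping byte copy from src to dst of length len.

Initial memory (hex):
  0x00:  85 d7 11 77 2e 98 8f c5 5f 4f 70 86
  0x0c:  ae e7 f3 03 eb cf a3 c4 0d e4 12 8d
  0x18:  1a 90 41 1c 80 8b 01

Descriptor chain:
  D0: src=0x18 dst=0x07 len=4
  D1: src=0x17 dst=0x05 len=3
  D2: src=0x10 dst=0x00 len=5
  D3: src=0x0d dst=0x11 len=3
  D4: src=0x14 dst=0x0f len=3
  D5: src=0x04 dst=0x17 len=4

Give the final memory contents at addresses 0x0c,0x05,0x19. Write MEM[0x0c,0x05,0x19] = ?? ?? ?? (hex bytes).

MEM[0x0c,0x05,0x19] = ae 8d 1a

  after D0: wrote 4B at 0x07 = 1a90411c
  after D1: wrote 3B at 0x05 = 8d1a90
  after D2: wrote 5B at 0x00 = ebcfa3c40d
  after D3: wrote 3B at 0x11 = e7f303
  after D4: wrote 3B at 0x0f = 0de412
  after D5: wrote 4B at 0x17 = 0d8d1a90
query mem[0x0c]=0xae, mem[0x05]=0x8d, mem[0x19]=0x1a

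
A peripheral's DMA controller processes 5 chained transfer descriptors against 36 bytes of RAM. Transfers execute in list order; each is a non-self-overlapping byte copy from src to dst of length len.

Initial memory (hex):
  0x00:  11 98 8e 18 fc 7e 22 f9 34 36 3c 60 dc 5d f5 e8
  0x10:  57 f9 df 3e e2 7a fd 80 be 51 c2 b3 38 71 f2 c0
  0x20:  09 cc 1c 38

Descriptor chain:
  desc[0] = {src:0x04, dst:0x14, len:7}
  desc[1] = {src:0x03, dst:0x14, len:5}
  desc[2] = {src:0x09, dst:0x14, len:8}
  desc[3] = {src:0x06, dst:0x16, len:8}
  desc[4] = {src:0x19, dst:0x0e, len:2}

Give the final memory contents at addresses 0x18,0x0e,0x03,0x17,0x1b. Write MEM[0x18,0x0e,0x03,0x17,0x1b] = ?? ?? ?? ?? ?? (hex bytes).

[0] 0x04->0x14 len=7 : fc 7e 22 f9 34 36 3c
[1] 0x03->0x14 len=5 : 18 fc 7e 22 f9
[2] 0x09->0x14 len=8 : 36 3c 60 dc 5d f5 e8 57
[3] 0x06->0x16 len=8 : 22 f9 34 36 3c 60 dc 5d
[4] 0x19->0x0e len=2 : 36 3c
query mem[0x18]=0x34, mem[0x0e]=0x36, mem[0x03]=0x18, mem[0x17]=0xf9, mem[0x1b]=0x60

MEM[0x18,0x0e,0x03,0x17,0x1b] = 34 36 18 f9 60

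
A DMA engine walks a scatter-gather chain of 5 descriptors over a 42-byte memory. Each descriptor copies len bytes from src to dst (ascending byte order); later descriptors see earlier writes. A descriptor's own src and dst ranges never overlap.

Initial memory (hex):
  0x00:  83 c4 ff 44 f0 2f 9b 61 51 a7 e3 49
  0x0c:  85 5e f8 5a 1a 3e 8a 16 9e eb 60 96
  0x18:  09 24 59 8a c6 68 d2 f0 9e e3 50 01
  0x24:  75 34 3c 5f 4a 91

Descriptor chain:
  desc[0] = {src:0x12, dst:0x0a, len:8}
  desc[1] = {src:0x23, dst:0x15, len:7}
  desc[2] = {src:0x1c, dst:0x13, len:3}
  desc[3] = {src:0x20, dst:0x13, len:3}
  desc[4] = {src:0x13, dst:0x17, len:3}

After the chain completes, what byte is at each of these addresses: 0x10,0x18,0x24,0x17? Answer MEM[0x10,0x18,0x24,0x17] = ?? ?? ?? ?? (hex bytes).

MEM[0x10,0x18,0x24,0x17] = 09 e3 75 9e

  after D0: wrote 8B at 0x0a = 8a169eeb60960924
  after D1: wrote 7B at 0x15 = 0175343c5f4a91
  after D2: wrote 3B at 0x13 = c668d2
  after D3: wrote 3B at 0x13 = 9ee350
  after D4: wrote 3B at 0x17 = 9ee350
query mem[0x10]=0x09, mem[0x18]=0xe3, mem[0x24]=0x75, mem[0x17]=0x9e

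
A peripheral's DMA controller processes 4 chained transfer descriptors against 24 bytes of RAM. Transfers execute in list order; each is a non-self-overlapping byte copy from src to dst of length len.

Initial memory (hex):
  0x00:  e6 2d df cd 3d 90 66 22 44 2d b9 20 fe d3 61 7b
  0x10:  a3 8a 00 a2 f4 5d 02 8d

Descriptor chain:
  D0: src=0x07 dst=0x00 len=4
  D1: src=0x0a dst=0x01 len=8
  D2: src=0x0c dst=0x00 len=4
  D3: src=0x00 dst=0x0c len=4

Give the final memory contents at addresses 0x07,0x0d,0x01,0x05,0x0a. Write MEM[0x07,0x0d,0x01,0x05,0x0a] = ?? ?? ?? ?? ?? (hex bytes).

MEM[0x07,0x0d,0x01,0x05,0x0a] = a3 d3 d3 61 b9

  after D0: wrote 4B at 0x00 = 22442db9
  after D1: wrote 8B at 0x01 = b920fed3617ba38a
  after D2: wrote 4B at 0x00 = fed3617b
  after D3: wrote 4B at 0x0c = fed3617b
query mem[0x07]=0xa3, mem[0x0d]=0xd3, mem[0x01]=0xd3, mem[0x05]=0x61, mem[0x0a]=0xb9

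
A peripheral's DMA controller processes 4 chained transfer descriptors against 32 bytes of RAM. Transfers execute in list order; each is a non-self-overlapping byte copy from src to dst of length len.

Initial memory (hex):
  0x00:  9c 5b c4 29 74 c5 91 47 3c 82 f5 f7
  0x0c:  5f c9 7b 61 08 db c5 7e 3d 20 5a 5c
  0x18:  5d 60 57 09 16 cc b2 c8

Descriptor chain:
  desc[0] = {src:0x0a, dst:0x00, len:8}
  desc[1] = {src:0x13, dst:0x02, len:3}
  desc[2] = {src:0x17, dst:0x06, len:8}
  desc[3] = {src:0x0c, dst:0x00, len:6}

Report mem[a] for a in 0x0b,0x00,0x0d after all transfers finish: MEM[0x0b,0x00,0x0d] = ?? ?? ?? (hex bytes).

MEM[0x0b,0x00,0x0d] = 16 cc b2

  after D0: wrote 8B at 0x00 = f5f75fc97b6108db
  after D1: wrote 3B at 0x02 = 7e3d20
  after D2: wrote 8B at 0x06 = 5c5d60570916ccb2
  after D3: wrote 6B at 0x00 = ccb27b6108db
query mem[0x0b]=0x16, mem[0x00]=0xcc, mem[0x0d]=0xb2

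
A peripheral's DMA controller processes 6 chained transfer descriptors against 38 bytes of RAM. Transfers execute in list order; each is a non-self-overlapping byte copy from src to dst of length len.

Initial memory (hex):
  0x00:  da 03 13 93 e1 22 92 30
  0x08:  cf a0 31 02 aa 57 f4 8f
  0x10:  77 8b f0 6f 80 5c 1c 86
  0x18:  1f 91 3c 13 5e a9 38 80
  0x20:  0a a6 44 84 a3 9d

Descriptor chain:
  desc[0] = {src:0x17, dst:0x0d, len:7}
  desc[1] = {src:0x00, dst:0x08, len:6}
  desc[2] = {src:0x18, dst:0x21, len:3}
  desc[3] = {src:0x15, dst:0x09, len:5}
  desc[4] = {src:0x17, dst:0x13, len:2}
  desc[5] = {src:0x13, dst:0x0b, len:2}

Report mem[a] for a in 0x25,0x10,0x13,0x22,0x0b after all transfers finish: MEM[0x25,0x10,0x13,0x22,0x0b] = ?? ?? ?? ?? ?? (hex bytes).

  after D0: wrote 7B at 0x0d = 861f913c135ea9
  after D1: wrote 6B at 0x08 = da031393e122
  after D2: wrote 3B at 0x21 = 1f913c
  after D3: wrote 5B at 0x09 = 5c1c861f91
  after D4: wrote 2B at 0x13 = 861f
  after D5: wrote 2B at 0x0b = 861f
query mem[0x25]=0x9d, mem[0x10]=0x3c, mem[0x13]=0x86, mem[0x22]=0x91, mem[0x0b]=0x86

MEM[0x25,0x10,0x13,0x22,0x0b] = 9d 3c 86 91 86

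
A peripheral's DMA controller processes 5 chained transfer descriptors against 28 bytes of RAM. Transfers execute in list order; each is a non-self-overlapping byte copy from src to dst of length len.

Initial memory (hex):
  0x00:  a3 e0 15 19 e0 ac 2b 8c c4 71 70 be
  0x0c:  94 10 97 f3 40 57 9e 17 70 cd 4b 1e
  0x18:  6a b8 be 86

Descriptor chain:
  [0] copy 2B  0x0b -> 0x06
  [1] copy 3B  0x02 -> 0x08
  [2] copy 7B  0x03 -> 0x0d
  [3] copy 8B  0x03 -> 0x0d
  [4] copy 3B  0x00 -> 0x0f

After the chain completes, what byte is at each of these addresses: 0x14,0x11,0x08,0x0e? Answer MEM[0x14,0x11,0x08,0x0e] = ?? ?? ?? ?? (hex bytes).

[0] 0x0b->0x06 len=2 : be 94
[1] 0x02->0x08 len=3 : 15 19 e0
[2] 0x03->0x0d len=7 : 19 e0 ac be 94 15 19
[3] 0x03->0x0d len=8 : 19 e0 ac be 94 15 19 e0
[4] 0x00->0x0f len=3 : a3 e0 15
query mem[0x14]=0xe0, mem[0x11]=0x15, mem[0x08]=0x15, mem[0x0e]=0xe0

MEM[0x14,0x11,0x08,0x0e] = e0 15 15 e0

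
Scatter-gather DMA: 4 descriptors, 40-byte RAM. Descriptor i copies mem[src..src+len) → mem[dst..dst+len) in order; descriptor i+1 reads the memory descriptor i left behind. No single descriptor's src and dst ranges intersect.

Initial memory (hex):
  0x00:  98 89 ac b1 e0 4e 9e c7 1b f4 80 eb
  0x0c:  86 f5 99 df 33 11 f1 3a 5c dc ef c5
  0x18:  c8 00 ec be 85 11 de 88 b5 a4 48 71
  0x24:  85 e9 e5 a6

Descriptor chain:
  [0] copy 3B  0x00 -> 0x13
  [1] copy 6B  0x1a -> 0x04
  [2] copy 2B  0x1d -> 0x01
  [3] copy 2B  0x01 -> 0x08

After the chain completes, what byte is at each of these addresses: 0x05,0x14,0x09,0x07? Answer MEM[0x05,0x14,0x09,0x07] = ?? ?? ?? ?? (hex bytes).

[0] 0x00->0x13 len=3 : 98 89 ac
[1] 0x1a->0x04 len=6 : ec be 85 11 de 88
[2] 0x1d->0x01 len=2 : 11 de
[3] 0x01->0x08 len=2 : 11 de
query mem[0x05]=0xbe, mem[0x14]=0x89, mem[0x09]=0xde, mem[0x07]=0x11

MEM[0x05,0x14,0x09,0x07] = be 89 de 11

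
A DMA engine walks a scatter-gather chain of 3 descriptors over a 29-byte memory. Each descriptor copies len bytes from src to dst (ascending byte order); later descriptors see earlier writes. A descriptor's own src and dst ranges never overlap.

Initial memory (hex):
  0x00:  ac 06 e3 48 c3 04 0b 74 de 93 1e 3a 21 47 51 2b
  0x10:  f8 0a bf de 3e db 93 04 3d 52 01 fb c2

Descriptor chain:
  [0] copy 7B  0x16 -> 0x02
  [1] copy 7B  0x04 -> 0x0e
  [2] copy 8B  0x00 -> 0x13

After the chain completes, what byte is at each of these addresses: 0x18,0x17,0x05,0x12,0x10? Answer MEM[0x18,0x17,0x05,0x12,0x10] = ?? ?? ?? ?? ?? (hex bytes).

MEM[0x18,0x17,0x05,0x12,0x10] = 52 3d 52 c2 01

D0: mem[0x02..0x08] <- [93 04 3d 52 01 fb c2]
D1: mem[0x0e..0x14] <- [3d 52 01 fb c2 93 1e]
D2: mem[0x13..0x1a] <- [ac 06 93 04 3d 52 01 fb]
query mem[0x18]=0x52, mem[0x17]=0x3d, mem[0x05]=0x52, mem[0x12]=0xc2, mem[0x10]=0x01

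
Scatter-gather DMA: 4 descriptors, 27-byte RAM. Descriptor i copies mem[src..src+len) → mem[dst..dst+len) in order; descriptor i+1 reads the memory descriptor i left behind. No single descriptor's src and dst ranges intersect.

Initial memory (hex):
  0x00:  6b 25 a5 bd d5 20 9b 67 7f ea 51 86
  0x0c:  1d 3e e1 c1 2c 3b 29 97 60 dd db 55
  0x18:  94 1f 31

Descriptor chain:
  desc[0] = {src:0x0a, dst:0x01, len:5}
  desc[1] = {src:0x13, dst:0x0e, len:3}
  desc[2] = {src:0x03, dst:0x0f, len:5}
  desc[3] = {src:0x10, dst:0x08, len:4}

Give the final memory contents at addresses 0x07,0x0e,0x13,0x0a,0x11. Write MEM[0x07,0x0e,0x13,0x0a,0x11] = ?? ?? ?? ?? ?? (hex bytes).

MEM[0x07,0x0e,0x13,0x0a,0x11] = 67 97 67 9b e1

#0 dst[0x01+5] := {0x51,0x86,0x1d,0x3e,0xe1}
#1 dst[0x0e+3] := {0x97,0x60,0xdd}
#2 dst[0x0f+5] := {0x1d,0x3e,0xe1,0x9b,0x67}
#3 dst[0x08+4] := {0x3e,0xe1,0x9b,0x67}
query mem[0x07]=0x67, mem[0x0e]=0x97, mem[0x13]=0x67, mem[0x0a]=0x9b, mem[0x11]=0xe1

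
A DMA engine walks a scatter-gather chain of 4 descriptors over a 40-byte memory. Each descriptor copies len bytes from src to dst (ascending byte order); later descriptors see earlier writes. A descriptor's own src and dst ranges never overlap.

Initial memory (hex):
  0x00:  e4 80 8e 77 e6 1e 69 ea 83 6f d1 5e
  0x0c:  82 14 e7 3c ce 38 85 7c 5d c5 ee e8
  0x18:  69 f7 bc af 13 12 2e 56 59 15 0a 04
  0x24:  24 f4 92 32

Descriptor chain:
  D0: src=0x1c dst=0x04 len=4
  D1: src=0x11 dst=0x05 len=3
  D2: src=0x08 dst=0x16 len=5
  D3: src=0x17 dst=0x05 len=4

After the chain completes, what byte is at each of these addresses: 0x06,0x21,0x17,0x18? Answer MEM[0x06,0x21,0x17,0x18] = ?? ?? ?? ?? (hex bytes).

D0: mem[0x04..0x07] <- [13 12 2e 56]
D1: mem[0x05..0x07] <- [38 85 7c]
D2: mem[0x16..0x1a] <- [83 6f d1 5e 82]
D3: mem[0x05..0x08] <- [6f d1 5e 82]
query mem[0x06]=0xd1, mem[0x21]=0x15, mem[0x17]=0x6f, mem[0x18]=0xd1

MEM[0x06,0x21,0x17,0x18] = d1 15 6f d1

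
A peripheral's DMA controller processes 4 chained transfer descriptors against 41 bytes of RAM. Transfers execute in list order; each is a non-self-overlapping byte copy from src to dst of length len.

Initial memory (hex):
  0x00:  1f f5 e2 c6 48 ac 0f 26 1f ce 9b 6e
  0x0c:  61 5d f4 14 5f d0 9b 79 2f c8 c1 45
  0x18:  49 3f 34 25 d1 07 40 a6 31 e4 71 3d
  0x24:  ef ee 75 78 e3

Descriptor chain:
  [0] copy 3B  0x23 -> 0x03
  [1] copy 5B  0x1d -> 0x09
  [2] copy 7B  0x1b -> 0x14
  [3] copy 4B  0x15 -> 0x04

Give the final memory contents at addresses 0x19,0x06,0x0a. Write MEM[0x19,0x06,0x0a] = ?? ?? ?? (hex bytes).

MEM[0x19,0x06,0x0a] = 31 40 40

  after D0: wrote 3B at 0x03 = 3defee
  after D1: wrote 5B at 0x09 = 0740a631e4
  after D2: wrote 7B at 0x14 = 25d10740a631e4
  after D3: wrote 4B at 0x04 = d10740a6
query mem[0x19]=0x31, mem[0x06]=0x40, mem[0x0a]=0x40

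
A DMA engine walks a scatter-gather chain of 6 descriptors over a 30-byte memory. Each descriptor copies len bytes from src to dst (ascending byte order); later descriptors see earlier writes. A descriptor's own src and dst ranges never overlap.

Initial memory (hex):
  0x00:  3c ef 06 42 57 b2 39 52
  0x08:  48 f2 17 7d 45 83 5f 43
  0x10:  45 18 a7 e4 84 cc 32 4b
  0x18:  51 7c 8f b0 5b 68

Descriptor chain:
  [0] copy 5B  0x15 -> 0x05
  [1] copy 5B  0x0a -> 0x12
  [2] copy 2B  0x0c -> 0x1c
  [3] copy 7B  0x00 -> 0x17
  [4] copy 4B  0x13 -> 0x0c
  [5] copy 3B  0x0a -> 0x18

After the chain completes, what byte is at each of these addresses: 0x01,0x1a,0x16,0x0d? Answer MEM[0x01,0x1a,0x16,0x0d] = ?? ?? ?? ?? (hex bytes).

  after D0: wrote 5B at 0x05 = cc324b517c
  after D1: wrote 5B at 0x12 = 177d45835f
  after D2: wrote 2B at 0x1c = 4583
  after D3: wrote 7B at 0x17 = 3cef064257cc32
  after D4: wrote 4B at 0x0c = 7d45835f
  after D5: wrote 3B at 0x18 = 177d7d
query mem[0x01]=0xef, mem[0x1a]=0x7d, mem[0x16]=0x5f, mem[0x0d]=0x45

MEM[0x01,0x1a,0x16,0x0d] = ef 7d 5f 45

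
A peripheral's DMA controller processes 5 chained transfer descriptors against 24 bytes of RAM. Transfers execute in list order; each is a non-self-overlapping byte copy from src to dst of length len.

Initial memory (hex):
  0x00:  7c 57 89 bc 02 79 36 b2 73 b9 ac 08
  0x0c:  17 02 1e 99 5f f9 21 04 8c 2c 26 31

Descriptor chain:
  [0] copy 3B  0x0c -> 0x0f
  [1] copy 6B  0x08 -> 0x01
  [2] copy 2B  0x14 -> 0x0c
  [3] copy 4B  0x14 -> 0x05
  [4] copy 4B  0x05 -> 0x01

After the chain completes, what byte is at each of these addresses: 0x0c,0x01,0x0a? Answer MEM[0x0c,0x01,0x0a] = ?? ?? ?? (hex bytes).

#0 dst[0x0f+3] := {0x17,0x02,0x1e}
#1 dst[0x01+6] := {0x73,0xb9,0xac,0x08,0x17,0x02}
#2 dst[0x0c+2] := {0x8c,0x2c}
#3 dst[0x05+4] := {0x8c,0x2c,0x26,0x31}
#4 dst[0x01+4] := {0x8c,0x2c,0x26,0x31}
query mem[0x0c]=0x8c, mem[0x01]=0x8c, mem[0x0a]=0xac

MEM[0x0c,0x01,0x0a] = 8c 8c ac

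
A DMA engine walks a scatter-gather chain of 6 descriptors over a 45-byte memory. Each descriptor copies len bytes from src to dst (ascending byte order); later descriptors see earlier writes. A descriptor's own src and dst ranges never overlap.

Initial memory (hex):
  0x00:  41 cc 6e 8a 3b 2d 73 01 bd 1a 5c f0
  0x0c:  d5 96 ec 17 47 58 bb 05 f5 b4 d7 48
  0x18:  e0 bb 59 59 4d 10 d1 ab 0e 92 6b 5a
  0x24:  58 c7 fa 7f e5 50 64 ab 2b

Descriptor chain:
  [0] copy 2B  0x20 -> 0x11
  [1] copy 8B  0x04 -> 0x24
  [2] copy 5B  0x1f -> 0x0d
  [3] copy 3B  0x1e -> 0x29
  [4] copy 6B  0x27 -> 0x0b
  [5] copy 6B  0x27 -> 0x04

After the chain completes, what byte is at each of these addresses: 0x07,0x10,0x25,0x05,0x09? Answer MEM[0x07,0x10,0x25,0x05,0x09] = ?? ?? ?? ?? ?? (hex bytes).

#0 dst[0x11+2] := {0x0e,0x92}
#1 dst[0x24+8] := {0x3b,0x2d,0x73,0x01,0xbd,0x1a,0x5c,0xf0}
#2 dst[0x0d+5] := {0xab,0x0e,0x92,0x6b,0x5a}
#3 dst[0x29+3] := {0xd1,0xab,0x0e}
#4 dst[0x0b+6] := {0x01,0xbd,0xd1,0xab,0x0e,0x2b}
#5 dst[0x04+6] := {0x01,0xbd,0xd1,0xab,0x0e,0x2b}
query mem[0x07]=0xab, mem[0x10]=0x2b, mem[0x25]=0x2d, mem[0x05]=0xbd, mem[0x09]=0x2b

MEM[0x07,0x10,0x25,0x05,0x09] = ab 2b 2d bd 2b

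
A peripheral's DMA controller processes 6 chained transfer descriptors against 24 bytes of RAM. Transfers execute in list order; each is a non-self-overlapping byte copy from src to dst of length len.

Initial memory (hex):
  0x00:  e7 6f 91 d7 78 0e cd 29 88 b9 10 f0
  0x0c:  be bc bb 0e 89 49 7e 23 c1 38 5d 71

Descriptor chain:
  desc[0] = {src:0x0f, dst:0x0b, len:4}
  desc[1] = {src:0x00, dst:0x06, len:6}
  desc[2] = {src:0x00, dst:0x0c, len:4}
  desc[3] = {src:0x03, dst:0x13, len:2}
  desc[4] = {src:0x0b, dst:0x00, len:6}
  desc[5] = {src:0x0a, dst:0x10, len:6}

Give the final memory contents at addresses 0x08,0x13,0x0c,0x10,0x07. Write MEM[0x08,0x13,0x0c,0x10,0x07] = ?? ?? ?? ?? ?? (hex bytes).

  after D0: wrote 4B at 0x0b = 0e89497e
  after D1: wrote 6B at 0x06 = e76f91d7780e
  after D2: wrote 4B at 0x0c = e76f91d7
  after D3: wrote 2B at 0x13 = d778
  after D4: wrote 6B at 0x00 = 0ee76f91d789
  after D5: wrote 6B at 0x10 = 780ee76f91d7
query mem[0x08]=0x91, mem[0x13]=0x6f, mem[0x0c]=0xe7, mem[0x10]=0x78, mem[0x07]=0x6f

MEM[0x08,0x13,0x0c,0x10,0x07] = 91 6f e7 78 6f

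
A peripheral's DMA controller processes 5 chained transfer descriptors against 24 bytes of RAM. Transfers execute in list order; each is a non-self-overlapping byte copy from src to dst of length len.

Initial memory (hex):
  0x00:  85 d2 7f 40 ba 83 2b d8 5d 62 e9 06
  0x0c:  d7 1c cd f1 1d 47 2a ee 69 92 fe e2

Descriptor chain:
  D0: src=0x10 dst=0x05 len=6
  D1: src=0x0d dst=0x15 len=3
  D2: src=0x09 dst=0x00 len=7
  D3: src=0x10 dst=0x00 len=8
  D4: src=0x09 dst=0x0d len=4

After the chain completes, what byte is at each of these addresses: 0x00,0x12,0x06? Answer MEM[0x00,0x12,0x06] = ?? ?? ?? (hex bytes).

MEM[0x00,0x12,0x06] = 1d 2a cd

#0 dst[0x05+6] := {0x1d,0x47,0x2a,0xee,0x69,0x92}
#1 dst[0x15+3] := {0x1c,0xcd,0xf1}
#2 dst[0x00+7] := {0x69,0x92,0x06,0xd7,0x1c,0xcd,0xf1}
#3 dst[0x00+8] := {0x1d,0x47,0x2a,0xee,0x69,0x1c,0xcd,0xf1}
#4 dst[0x0d+4] := {0x69,0x92,0x06,0xd7}
query mem[0x00]=0x1d, mem[0x12]=0x2a, mem[0x06]=0xcd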